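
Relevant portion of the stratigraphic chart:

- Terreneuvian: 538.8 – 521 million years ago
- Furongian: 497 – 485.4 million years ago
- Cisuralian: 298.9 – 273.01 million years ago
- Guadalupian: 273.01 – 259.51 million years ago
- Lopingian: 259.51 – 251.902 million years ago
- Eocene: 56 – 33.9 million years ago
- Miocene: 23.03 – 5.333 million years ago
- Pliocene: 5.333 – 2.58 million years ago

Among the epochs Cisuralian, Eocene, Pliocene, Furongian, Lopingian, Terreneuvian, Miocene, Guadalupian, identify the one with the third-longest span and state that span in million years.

Start − end for each: Cisuralian 298.9 − 273.01 = 25.89; Eocene 56 − 33.9 = 22.1; Pliocene 5.333 − 2.58 = 2.753; Furongian 497 − 485.4 = 11.6; Lopingian 259.51 − 251.902 = 7.608; Terreneuvian 538.8 − 521 = 17.8; Miocene 23.03 − 5.333 = 17.697; Guadalupian 273.01 − 259.51 = 13.5.
Ranking these from longest: Cisuralian > Eocene > Terreneuvian > Miocene > Guadalupian > Furongian > Lopingian > Pliocene.
Position 3 in that ranking is Terreneuvian, which lasted 17.8 Myr.

Terreneuvian, 17.8 million years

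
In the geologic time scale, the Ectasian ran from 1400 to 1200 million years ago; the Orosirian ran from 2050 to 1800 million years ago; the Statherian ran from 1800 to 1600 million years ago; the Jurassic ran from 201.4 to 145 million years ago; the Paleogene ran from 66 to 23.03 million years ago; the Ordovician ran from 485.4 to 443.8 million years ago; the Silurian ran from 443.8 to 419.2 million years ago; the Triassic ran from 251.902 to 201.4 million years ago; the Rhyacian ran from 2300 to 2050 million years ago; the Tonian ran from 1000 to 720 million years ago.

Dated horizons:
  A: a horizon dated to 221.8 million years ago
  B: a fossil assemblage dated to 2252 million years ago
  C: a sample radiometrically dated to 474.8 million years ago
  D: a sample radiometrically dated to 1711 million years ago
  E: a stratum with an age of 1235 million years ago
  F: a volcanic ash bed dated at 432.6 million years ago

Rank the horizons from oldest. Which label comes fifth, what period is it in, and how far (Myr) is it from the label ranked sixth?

Larger Ma means older, so oldest first: B 2252 > D 1711 > E 1235 > C 474.8 > F 432.6 > A 221.8.
Counting 5 along gives F (432.6 Ma); the excerpt puts that inside the Silurian, 443.8–419.2 Ma.
Next in line is A (221.8 Ma), and 432.6 − 221.8 = 210.8 Myr.

F, in the Silurian; 210.8 million years to A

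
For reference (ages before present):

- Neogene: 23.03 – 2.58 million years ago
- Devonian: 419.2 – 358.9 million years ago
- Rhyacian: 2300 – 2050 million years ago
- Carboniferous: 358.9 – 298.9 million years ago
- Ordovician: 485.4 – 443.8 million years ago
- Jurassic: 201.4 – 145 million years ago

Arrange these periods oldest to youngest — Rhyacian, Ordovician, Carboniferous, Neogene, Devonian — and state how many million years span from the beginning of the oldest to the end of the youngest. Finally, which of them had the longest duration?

Rhyacian → Ordovician → Devonian → Carboniferous → Neogene; total span 2297.42 Myr; longest is Rhyacian

Start ages (Ma): Rhyacian 2300, Ordovician 485.4, Devonian 419.2, Carboniferous 358.9, Neogene 23.03.
Ordered oldest to youngest: Rhyacian, Ordovician, Devonian, Carboniferous, Neogene.
Span = 2300 − 2.58 = 2297.42 Myr.
Durations: Rhyacian 250, Carboniferous 60, Ordovician 41.6, Devonian 60.3, Neogene 20.45 → longest is Rhyacian (250 Myr).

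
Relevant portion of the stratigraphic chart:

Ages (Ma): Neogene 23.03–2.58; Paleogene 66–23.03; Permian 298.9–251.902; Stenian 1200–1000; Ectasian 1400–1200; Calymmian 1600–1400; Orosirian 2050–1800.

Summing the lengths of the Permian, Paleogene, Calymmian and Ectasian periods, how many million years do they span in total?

489.968 million years

Each duration: Permian = 46.998; Paleogene = 42.97; Calymmian = 200; Ectasian = 200.
Sum: 46.998 + 42.97 + 200 + 200 = 489.968 Myr.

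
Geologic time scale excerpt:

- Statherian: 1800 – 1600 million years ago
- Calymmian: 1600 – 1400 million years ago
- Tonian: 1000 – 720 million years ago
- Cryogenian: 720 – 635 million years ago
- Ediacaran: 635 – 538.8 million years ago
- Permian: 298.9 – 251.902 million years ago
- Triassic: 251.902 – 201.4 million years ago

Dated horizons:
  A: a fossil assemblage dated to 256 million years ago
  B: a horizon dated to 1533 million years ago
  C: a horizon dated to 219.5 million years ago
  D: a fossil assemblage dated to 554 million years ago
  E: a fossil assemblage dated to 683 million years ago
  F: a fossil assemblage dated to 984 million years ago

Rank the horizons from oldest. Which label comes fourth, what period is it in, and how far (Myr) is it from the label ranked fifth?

Sorted oldest-first by Ma: B (1533), F (984), E (683), D (554), A (256), C (219.5).
The fourth oldest is D at 554 Ma, which lies in 635–538.8 Ma: the Ediacaran.
The fifth oldest is A at 256 Ma; separation = |554 − 256| = 298 Myr.

D, in the Ediacaran; 298 million years to A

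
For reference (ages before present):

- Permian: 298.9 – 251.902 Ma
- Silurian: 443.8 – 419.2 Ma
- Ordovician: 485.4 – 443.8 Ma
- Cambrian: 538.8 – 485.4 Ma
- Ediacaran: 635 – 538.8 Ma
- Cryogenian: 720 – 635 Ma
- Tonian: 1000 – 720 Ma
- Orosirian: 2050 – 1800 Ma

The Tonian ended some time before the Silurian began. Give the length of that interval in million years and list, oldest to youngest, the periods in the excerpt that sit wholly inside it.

The Tonian closes at 720 Ma and the Silurian opens at 443.8 Ma, so the interval is 720 − 443.8 = 276.2 Myr.
A period fits inside if it starts at or after 720 Ma and ends at or before 443.8 Ma; oldest first that gives Cryogenian, Ediacaran, Cambrian, Ordovician.

276.2 million years; Cryogenian, Ediacaran, Cambrian, Ordovician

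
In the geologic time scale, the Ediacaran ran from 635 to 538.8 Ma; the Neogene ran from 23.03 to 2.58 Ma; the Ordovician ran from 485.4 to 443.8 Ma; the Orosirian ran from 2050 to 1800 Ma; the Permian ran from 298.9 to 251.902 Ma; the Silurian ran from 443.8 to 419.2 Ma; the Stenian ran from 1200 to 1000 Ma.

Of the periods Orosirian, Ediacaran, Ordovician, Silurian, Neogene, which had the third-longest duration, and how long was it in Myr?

Ordovician, 41.6 million years

Durations: Orosirian 250; Ediacaran 96.2; Ordovician 41.6; Silurian 24.6; Neogene 20.45 Myr.
Sorted longest-first: Orosirian (250), Ediacaran (96.2), Ordovician (41.6), Silurian (24.6), Neogene (20.45).
The third longest is Ordovician at 41.6 Myr.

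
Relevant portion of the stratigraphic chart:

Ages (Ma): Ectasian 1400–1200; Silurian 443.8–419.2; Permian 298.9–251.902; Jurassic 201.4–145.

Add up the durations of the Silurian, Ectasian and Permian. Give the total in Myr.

Duration is start − end for each: (443.8 − 419.2) + (1400 − 1200) + (298.9 − 251.902).
That is 24.6 + 200 + 46.998, which totals 271.598 million years.

271.598 million years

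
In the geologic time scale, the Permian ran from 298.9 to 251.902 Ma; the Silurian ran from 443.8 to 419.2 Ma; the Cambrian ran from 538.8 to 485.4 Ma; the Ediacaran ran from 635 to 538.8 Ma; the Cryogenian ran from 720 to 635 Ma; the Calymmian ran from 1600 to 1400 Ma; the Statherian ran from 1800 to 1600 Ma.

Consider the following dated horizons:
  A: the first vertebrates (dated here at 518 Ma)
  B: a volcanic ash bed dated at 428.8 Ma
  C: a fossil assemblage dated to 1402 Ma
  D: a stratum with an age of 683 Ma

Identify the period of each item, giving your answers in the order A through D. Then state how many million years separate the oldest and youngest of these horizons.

A — Cambrian; B — Silurian; C — Calymmian; D — Cryogenian; span 973.2 million years

A: 518 Ma lies in 538.8–485.4 Ma, so Cambrian.
B: 428.8 Ma lies in 443.8–419.2 Ma, so Silurian.
C: 1402 Ma lies in 1600–1400 Ma, so Calymmian.
D: 683 Ma lies in 720–635 Ma, so Cryogenian.
Oldest = 1402 Ma, youngest = 428.8 Ma → span 973.2 Myr.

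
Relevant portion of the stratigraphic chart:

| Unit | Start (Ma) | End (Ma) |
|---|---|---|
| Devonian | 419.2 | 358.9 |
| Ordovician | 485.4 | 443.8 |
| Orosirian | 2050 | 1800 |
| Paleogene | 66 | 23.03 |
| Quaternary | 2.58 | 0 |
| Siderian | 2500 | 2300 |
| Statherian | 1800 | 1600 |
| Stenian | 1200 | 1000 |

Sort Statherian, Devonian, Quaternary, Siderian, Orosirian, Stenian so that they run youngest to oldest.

Quaternary, then Devonian, then Stenian, then Statherian, then Orosirian, then Siderian

Read off each span (Ma): Statherian 1800–1600; Devonian 419.2–358.9; Quaternary 2.58–0; Siderian 2500–2300; Orosirian 2050–1800; Stenian 1200–1000.
Larger Ma is older, so oldest→youngest is Siderian, Orosirian, Statherian, Stenian, Devonian, Quaternary; reverse it for youngest→oldest.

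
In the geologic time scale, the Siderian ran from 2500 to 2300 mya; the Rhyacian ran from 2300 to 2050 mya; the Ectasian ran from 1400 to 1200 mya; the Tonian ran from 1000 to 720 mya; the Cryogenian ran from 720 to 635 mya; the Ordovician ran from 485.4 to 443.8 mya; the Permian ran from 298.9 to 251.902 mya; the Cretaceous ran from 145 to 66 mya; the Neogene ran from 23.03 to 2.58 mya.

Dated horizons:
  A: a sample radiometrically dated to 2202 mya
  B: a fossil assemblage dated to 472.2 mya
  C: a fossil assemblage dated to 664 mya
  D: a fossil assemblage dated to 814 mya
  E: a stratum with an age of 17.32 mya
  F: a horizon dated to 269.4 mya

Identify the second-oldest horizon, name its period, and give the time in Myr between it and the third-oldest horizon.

D, in the Tonian; 150 million years to C

Larger Ma means older, so oldest first: A 2202 > D 814 > C 664 > B 472.2 > F 269.4 > E 17.32.
Counting 2 along gives D (814 Ma); the excerpt puts that inside the Tonian, 1000–720 Ma.
Next in line is C (664 Ma), and 814 − 664 = 150 Myr.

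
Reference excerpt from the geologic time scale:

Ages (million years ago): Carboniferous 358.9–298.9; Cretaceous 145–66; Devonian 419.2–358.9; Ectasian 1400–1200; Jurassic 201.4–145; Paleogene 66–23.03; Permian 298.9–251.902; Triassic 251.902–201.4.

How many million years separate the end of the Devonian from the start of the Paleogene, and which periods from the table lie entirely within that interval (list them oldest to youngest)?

The Devonian closes at 358.9 Ma and the Paleogene opens at 66 Ma, so the interval is 358.9 − 66 = 292.9 Myr.
A period fits inside if it starts at or after 358.9 Ma and ends at or before 66 Ma; oldest first that gives Carboniferous, Permian, Triassic, Jurassic, Cretaceous.

292.9 million years; Carboniferous, Permian, Triassic, Jurassic, Cretaceous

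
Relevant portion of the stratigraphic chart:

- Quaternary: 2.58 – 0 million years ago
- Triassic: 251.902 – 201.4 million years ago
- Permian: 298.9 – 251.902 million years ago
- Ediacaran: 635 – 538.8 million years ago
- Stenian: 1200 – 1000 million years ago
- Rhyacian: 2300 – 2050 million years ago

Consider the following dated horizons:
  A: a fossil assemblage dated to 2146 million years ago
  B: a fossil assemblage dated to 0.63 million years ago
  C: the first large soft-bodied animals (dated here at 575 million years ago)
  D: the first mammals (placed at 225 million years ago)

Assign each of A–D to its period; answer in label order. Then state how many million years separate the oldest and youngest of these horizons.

A — Rhyacian; B — Quaternary; C — Ediacaran; D — Triassic; span 2145.37 million years

A: 2146 Ma lies in 2300–2050 Ma, so Rhyacian.
B: 0.63 Ma lies in 2.58–0 Ma, so Quaternary.
C: 575 Ma lies in 635–538.8 Ma, so Ediacaran.
D: 225 Ma lies in 251.902–201.4 Ma, so Triassic.
Oldest = 2146 Ma, youngest = 0.63 Ma → span 2145.37 Myr.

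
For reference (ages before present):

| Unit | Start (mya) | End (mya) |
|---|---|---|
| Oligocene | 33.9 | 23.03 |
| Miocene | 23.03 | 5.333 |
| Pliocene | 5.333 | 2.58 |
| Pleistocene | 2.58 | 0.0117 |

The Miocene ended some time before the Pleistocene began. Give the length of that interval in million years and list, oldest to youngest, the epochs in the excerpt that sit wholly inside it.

2.753 million years; Pliocene

End of Miocene = 5.333 Ma; start of Pleistocene = 2.58 Ma.
Gap = 5.333 − 2.58 = 2.753 Myr.
Epochs wholly inside 5.333–2.58 Ma: Pliocene (5.333–2.58).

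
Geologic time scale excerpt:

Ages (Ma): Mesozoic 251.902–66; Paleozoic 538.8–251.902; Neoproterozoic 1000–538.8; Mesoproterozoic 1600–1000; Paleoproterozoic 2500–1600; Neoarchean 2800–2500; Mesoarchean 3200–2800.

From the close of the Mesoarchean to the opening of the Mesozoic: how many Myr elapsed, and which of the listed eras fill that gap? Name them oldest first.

2548.098 million years; Neoarchean, Paleoproterozoic, Mesoproterozoic, Neoproterozoic, Paleozoic

The Mesoarchean closes at 2800 Ma and the Mesozoic opens at 251.902 Ma, so the interval is 2800 − 251.902 = 2548.098 Myr.
An era fits inside if it starts at or after 2800 Ma and ends at or before 251.902 Ma; oldest first that gives Neoarchean, Paleoproterozoic, Mesoproterozoic, Neoproterozoic, Paleozoic.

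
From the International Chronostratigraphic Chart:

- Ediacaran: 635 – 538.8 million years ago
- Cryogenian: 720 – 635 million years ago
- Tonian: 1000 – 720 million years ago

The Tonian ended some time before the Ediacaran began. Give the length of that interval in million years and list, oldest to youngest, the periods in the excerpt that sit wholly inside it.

85 million years; Cryogenian

The Tonian closes at 720 Ma and the Ediacaran opens at 635 Ma, so the interval is 720 − 635 = 85 Myr.
A period fits inside if it starts at or after 720 Ma and ends at or before 635 Ma; oldest first that gives Cryogenian.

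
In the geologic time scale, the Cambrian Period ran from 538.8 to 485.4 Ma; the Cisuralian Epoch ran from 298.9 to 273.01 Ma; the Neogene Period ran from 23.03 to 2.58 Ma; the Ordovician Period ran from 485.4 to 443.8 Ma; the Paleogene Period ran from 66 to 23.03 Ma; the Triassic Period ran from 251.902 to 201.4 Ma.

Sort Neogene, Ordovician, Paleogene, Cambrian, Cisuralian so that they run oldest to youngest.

Cambrian, Ordovician, Cisuralian, Paleogene, Neogene

The oldest of these is Cambrian (starts 538.8 Ma) and the youngest is Neogene (ends 2.58 Ma).
In between, by decreasing start age: Ordovician (485.4), Cisuralian (298.9), Paleogene (66).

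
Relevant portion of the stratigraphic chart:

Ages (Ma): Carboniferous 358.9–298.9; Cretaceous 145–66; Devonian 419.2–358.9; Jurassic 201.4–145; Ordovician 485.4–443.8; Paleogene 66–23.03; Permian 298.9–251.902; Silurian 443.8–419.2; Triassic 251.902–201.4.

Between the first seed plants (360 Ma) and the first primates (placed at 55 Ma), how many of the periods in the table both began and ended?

The older date is 360 Ma and the younger is 55 Ma.
Periods with start < 360 and end > 55 Ma: Carboniferous (358.9–298.9), Permian (298.9–251.902), Triassic (251.902–201.4), Jurassic (201.4–145), Cretaceous (145–66).
That is 5 complete periods.

5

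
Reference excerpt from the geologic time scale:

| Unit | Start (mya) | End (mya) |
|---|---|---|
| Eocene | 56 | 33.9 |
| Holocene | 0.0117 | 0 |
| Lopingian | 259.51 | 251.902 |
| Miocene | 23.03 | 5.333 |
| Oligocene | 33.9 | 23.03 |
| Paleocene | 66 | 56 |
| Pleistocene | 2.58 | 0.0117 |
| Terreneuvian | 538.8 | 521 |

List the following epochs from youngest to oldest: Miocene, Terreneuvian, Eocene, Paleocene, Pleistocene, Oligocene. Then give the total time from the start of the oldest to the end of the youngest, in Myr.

Start ages (Ma): Terreneuvian 538.8, Paleocene 66, Eocene 56, Oligocene 33.9, Miocene 23.03, Pleistocene 2.58.
Ordered youngest to oldest: Pleistocene, Miocene, Oligocene, Eocene, Paleocene, Terreneuvian.
Span = 538.8 − 0.0117 = 538.7883 Myr.

Pleistocene, Miocene, Oligocene, Eocene, Paleocene, Terreneuvian; total span 538.7883 Myr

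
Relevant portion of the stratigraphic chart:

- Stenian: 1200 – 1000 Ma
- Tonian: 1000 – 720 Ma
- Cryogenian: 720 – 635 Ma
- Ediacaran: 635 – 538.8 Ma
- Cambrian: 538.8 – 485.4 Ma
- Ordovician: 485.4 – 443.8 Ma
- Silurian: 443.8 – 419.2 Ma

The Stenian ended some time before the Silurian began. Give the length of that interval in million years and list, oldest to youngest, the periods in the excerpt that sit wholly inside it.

556.2 million years; Tonian, Cryogenian, Ediacaran, Cambrian, Ordovician

The Stenian closes at 1000 Ma and the Silurian opens at 443.8 Ma, so the interval is 1000 − 443.8 = 556.2 Myr.
A period fits inside if it starts at or after 1000 Ma and ends at or before 443.8 Ma; oldest first that gives Tonian, Cryogenian, Ediacaran, Cambrian, Ordovician.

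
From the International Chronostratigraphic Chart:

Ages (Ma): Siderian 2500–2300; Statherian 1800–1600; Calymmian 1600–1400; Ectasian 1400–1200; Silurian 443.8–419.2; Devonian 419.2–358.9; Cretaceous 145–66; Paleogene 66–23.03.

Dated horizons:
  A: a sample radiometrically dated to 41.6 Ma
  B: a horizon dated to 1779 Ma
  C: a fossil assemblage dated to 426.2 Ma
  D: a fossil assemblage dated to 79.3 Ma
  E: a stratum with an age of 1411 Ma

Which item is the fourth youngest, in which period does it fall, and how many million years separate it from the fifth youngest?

Smaller Ma means younger, so youngest first: A 41.6 < D 79.3 < C 426.2 < E 1411 < B 1779.
Counting 4 along gives E (1411 Ma); the excerpt puts that inside the Calymmian, 1600–1400 Ma.
Next in line is B (1779 Ma), and 1779 − 1411 = 368 Myr.

E, in the Calymmian; 368 million years to B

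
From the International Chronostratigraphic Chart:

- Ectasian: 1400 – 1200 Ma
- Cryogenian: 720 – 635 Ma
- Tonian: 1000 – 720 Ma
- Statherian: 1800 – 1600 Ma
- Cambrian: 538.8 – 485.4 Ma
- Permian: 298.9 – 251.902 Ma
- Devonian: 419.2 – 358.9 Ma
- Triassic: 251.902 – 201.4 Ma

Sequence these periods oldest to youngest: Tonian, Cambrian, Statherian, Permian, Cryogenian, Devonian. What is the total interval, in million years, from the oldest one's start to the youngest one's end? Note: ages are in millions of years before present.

From the excerpt: Tonian 1000–720; Cambrian 538.8–485.4; Statherian 1800–1600; Permian 298.9–251.902; Cryogenian 720–635; Devonian 419.2–358.9 (Ma).
Larger Ma is earlier, so the oldest is Statherian and the youngest is Permian; oldest to youngest: Statherian, Tonian, Cryogenian, Cambrian, Devonian, Permian.
Oldest start 1800 minus youngest end 251.902 gives 1548.098 Myr overall.

Statherian, Tonian, Cryogenian, Cambrian, Devonian, Permian; total span 1548.098 Myr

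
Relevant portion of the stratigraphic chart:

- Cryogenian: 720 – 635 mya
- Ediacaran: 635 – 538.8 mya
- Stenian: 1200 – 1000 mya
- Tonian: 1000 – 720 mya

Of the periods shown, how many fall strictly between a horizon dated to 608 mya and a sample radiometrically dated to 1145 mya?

The older date is 1145 Ma and the younger is 608 Ma.
Periods with start < 1145 and end > 608 Ma: Tonian (1000–720), Cryogenian (720–635).
That is 2 complete periods.

2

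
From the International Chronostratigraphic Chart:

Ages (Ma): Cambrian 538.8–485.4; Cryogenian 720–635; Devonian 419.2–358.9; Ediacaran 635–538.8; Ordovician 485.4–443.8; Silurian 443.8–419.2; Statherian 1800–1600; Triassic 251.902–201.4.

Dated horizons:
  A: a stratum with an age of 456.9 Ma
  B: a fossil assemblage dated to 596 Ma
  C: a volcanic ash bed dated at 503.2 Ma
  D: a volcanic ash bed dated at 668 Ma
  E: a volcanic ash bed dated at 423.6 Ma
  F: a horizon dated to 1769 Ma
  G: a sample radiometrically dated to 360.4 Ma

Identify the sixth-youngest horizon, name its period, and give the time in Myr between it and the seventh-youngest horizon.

Sorted youngest-first by Ma: G (360.4), E (423.6), A (456.9), C (503.2), B (596), D (668), F (1769).
The sixth youngest is D at 668 Ma, which lies in 720–635 Ma: the Cryogenian.
The seventh youngest is F at 1769 Ma; separation = |668 − 1769| = 1101 Myr.

D, in the Cryogenian; 1101 million years to F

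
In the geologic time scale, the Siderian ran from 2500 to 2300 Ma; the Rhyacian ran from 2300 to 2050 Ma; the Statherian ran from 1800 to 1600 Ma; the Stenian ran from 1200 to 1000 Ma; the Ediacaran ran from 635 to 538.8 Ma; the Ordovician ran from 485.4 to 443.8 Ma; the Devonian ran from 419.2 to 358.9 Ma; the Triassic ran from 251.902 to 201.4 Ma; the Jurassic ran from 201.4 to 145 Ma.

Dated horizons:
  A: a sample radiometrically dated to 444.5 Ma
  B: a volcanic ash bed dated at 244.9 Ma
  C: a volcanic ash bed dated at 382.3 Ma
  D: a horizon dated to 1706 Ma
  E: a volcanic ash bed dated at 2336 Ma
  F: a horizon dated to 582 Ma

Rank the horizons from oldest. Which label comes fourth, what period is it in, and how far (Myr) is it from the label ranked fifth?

A, in the Ordovician; 62.2 million years to C

Larger Ma means older, so oldest first: E 2336 > D 1706 > F 582 > A 444.5 > C 382.3 > B 244.9.
Counting 4 along gives A (444.5 Ma); the excerpt puts that inside the Ordovician, 485.4–443.8 Ma.
Next in line is C (382.3 Ma), and 444.5 − 382.3 = 62.2 Myr.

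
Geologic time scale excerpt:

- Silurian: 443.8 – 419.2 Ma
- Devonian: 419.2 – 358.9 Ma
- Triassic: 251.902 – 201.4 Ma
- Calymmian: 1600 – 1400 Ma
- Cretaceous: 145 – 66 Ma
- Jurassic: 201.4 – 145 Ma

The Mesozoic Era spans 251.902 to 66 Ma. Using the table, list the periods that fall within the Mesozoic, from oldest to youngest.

Triassic, Jurassic, Cretaceous

Periods with both bounds inside 251.902–66 Ma: Triassic (251.902–201.4), Jurassic (201.4–145), Cretaceous (145–66).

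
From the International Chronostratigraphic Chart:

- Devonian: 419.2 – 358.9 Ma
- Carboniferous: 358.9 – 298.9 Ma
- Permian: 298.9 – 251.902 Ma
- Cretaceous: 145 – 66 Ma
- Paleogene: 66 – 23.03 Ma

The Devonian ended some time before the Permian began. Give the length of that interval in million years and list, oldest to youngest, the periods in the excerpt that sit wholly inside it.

End of Devonian = 358.9 Ma; start of Permian = 298.9 Ma.
Gap = 358.9 − 298.9 = 60 Myr.
Periods wholly inside 358.9–298.9 Ma: Carboniferous (358.9–298.9).

60 million years; Carboniferous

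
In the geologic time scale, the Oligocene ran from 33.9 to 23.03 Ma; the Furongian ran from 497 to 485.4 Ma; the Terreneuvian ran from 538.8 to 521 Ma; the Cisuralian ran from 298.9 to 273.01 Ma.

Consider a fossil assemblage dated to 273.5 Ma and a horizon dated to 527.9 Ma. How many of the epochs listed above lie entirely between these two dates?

527.9 Ma sits inside the Terreneuvian (538.8–521) and 273.5 Ma inside the Cisuralian (298.9–273.01); neither of those is wholly between the two dates.
The listed epochs lying completely between them are Furongian — 1 in all.

1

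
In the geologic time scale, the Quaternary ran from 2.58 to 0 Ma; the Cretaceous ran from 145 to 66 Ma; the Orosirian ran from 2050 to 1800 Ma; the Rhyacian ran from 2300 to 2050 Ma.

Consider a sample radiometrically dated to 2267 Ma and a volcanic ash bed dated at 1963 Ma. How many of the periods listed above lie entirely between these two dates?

0

Checking each listed span, none has both start < 2267 Ma and end > 1963 Ma — every period straddles one of the two dates or lies outside them — so the count is 0.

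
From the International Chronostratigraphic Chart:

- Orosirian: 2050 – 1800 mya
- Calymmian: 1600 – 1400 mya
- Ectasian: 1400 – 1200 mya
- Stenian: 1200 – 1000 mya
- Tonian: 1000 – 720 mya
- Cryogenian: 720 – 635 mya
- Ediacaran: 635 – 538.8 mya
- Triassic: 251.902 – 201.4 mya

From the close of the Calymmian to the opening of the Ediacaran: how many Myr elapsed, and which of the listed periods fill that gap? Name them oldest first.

End of Calymmian = 1400 Ma; start of Ediacaran = 635 Ma.
Gap = 1400 − 635 = 765 Myr.
Periods wholly inside 1400–635 Ma: Ectasian (1400–1200), Stenian (1200–1000), Tonian (1000–720), Cryogenian (720–635).

765 million years; Ectasian, Stenian, Tonian, Cryogenian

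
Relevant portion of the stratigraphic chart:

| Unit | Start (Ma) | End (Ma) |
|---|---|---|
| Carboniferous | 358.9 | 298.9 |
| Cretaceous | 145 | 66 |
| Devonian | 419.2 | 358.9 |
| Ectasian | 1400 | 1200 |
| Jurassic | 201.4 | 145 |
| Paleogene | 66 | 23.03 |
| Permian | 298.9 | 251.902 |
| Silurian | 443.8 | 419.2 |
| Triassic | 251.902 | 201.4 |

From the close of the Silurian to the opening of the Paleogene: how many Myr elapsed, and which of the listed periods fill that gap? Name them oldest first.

End of Silurian = 419.2 Ma; start of Paleogene = 66 Ma.
Gap = 419.2 − 66 = 353.2 Myr.
Periods wholly inside 419.2–66 Ma: Devonian (419.2–358.9), Carboniferous (358.9–298.9), Permian (298.9–251.902), Triassic (251.902–201.4), Jurassic (201.4–145), Cretaceous (145–66).

353.2 million years; Devonian, Carboniferous, Permian, Triassic, Jurassic, Cretaceous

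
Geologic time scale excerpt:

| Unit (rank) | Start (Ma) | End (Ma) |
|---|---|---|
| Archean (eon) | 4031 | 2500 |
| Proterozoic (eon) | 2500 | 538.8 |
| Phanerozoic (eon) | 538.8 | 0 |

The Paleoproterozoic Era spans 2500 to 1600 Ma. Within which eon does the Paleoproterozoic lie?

The Paleoproterozoic (2500–1600 Ma) lies entirely within 2500–538.8 Ma, the Proterozoic Eon.

Proterozoic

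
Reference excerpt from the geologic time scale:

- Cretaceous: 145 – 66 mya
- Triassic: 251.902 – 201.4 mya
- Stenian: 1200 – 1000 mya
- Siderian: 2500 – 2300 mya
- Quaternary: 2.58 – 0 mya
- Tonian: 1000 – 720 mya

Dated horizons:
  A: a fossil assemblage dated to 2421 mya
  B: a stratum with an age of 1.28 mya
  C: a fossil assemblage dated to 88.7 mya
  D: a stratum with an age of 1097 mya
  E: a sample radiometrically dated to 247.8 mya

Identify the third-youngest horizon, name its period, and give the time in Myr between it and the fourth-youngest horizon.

Sorted youngest-first by Ma: B (1.28), C (88.7), E (247.8), D (1097), A (2421).
The third youngest is E at 247.8 Ma, which lies in 251.902–201.4 Ma: the Triassic.
The fourth youngest is D at 1097 Ma; separation = |247.8 − 1097| = 849.2 Myr.

E, in the Triassic; 849.2 million years to D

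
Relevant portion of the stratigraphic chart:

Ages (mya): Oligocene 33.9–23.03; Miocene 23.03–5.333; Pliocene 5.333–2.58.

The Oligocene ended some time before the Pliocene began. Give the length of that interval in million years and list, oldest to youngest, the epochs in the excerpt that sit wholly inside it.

The Oligocene closes at 23.03 Ma and the Pliocene opens at 5.333 Ma, so the interval is 23.03 − 5.333 = 17.697 Myr.
An epoch fits inside if it starts at or after 23.03 Ma and ends at or before 5.333 Ma; oldest first that gives Miocene.

17.697 million years; Miocene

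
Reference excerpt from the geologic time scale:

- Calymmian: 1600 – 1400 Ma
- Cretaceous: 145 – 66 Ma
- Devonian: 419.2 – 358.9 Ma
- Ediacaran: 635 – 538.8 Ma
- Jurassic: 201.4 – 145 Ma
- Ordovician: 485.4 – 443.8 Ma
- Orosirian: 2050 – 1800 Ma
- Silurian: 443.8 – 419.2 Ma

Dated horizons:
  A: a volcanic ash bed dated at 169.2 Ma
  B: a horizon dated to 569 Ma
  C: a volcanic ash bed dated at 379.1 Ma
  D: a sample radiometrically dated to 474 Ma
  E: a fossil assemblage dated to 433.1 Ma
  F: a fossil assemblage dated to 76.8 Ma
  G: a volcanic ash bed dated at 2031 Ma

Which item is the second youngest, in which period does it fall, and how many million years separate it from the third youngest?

Smaller Ma means younger, so youngest first: F 76.8 < A 169.2 < C 379.1 < E 433.1 < D 474 < B 569 < G 2031.
Counting 2 along gives A (169.2 Ma); the excerpt puts that inside the Jurassic, 201.4–145 Ma.
Next in line is C (379.1 Ma), and 379.1 − 169.2 = 209.9 Myr.

A, in the Jurassic; 209.9 million years to C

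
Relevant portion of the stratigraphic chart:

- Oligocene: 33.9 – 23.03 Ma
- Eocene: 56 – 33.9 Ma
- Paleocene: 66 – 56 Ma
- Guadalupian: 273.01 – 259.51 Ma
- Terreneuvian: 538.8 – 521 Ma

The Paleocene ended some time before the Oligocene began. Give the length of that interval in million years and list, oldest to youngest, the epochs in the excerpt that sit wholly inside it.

22.1 million years; Eocene

End of Paleocene = 56 Ma; start of Oligocene = 33.9 Ma.
Gap = 56 − 33.9 = 22.1 Myr.
Epochs wholly inside 56–33.9 Ma: Eocene (56–33.9).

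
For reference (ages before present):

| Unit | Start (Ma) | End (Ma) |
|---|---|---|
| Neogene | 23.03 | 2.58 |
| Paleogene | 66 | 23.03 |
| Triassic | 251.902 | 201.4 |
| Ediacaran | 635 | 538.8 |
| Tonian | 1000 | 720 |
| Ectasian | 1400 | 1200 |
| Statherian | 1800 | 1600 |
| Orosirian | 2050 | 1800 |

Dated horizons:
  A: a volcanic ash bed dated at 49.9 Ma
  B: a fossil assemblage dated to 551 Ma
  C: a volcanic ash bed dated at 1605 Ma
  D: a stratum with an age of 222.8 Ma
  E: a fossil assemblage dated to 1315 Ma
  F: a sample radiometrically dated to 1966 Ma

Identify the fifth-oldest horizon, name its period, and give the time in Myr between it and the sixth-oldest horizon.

D, in the Triassic; 172.9 million years to A

Sorted oldest-first by Ma: F (1966), C (1605), E (1315), B (551), D (222.8), A (49.9).
The fifth oldest is D at 222.8 Ma, which lies in 251.902–201.4 Ma: the Triassic.
The sixth oldest is A at 49.9 Ma; separation = |222.8 − 49.9| = 172.9 Myr.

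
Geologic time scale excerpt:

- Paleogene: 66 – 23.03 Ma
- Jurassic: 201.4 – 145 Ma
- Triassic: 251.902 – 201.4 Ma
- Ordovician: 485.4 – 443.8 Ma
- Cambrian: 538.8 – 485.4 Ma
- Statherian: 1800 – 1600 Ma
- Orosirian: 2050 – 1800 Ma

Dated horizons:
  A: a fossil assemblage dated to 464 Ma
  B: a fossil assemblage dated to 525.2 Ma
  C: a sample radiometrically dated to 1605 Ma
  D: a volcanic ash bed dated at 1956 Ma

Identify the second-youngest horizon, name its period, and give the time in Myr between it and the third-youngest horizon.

B, in the Cambrian; 1079.8 million years to C

Sorted youngest-first by Ma: A (464), B (525.2), C (1605), D (1956).
The second youngest is B at 525.2 Ma, which lies in 538.8–485.4 Ma: the Cambrian.
The third youngest is C at 1605 Ma; separation = |525.2 − 1605| = 1079.8 Myr.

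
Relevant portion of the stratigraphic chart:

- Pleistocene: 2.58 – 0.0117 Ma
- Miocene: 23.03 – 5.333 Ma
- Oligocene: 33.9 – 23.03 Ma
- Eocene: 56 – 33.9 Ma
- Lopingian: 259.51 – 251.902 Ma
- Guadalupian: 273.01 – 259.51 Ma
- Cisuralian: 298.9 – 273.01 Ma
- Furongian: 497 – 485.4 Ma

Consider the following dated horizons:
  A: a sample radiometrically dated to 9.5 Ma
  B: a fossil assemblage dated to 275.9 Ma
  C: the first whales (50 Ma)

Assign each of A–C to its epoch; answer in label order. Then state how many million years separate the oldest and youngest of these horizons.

A — Miocene; B — Cisuralian; C — Eocene; span 266.4 million years

A: 9.5 Ma lies in 23.03–5.333 Ma, so Miocene.
B: 275.9 Ma lies in 298.9–273.01 Ma, so Cisuralian.
C: 50 Ma lies in 56–33.9 Ma, so Eocene.
Oldest = 275.9 Ma, youngest = 9.5 Ma → span 266.4 Myr.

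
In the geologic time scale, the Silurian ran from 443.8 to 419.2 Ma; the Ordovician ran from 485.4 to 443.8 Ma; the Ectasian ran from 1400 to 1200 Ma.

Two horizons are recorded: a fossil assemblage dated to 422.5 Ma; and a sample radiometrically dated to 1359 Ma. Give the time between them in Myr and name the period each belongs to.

Elapsed time: 1359 − 422.5 = 936.5 Myr.
422.5 Ma lies within 443.8–419.2 Ma: Silurian.
1359 Ma lies within 1400–1200 Ma: Ectasian.

936.5 million years apart; the first in the Silurian, the second in the Ectasian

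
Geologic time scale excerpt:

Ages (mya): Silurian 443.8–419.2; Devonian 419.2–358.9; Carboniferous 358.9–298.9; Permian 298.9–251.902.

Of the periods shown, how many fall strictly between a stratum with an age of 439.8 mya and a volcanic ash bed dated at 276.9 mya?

2

439.8 Ma sits inside the Silurian (443.8–419.2) and 276.9 Ma inside the Permian (298.9–251.902); neither of those is wholly between the two dates.
The listed periods lying completely between them are Devonian, Carboniferous — 2 in all.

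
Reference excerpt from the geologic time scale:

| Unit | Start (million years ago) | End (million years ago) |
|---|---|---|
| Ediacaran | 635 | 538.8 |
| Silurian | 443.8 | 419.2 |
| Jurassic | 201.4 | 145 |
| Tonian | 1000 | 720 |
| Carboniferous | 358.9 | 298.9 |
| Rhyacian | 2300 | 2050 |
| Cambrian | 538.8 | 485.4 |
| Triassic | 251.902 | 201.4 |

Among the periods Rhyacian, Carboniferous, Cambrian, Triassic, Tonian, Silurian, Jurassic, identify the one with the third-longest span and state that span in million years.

Durations: Rhyacian 250; Carboniferous 60; Cambrian 53.4; Triassic 50.502; Tonian 280; Silurian 24.6; Jurassic 56.4 Myr.
Sorted longest-first: Tonian (280), Rhyacian (250), Carboniferous (60), Jurassic (56.4), Cambrian (53.4), Triassic (50.502), Silurian (24.6).
The third longest is Carboniferous at 60 Myr.

Carboniferous, 60 million years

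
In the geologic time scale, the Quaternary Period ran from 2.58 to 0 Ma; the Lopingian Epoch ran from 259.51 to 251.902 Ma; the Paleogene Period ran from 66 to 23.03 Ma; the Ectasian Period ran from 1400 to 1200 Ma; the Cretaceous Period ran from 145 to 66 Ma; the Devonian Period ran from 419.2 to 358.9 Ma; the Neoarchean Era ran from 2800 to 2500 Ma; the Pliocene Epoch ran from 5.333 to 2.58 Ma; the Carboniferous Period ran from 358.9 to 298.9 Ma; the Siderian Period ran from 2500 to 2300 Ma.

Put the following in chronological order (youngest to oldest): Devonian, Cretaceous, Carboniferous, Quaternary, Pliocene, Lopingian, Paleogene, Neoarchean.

Sorting by start age (ascending Ma, since larger Ma = older): Quaternary start 2.58, Pliocene start 5.333, Paleogene start 66, Cretaceous start 145, Lopingian start 259.51, Carboniferous start 358.9, Devonian start 419.2, Neoarchean start 2800.

Quaternary, Pliocene, Paleogene, Cretaceous, Lopingian, Carboniferous, Devonian, Neoarchean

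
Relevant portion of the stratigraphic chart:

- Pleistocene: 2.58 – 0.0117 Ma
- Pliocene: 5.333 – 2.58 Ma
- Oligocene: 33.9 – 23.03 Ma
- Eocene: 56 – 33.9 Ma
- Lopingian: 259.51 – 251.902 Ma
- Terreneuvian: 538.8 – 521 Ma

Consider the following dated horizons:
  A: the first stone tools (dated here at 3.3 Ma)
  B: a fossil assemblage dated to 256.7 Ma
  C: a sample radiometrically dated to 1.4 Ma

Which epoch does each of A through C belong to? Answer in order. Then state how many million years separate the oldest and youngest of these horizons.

A — Pliocene; B — Lopingian; C — Pleistocene; span 255.3 million years

A: 3.3 Ma lies in 5.333–2.58 Ma, so Pliocene.
B: 256.7 Ma lies in 259.51–251.902 Ma, so Lopingian.
C: 1.4 Ma lies in 2.58–0.0117 Ma, so Pleistocene.
Oldest = 256.7 Ma, youngest = 1.4 Ma → span 255.3 Myr.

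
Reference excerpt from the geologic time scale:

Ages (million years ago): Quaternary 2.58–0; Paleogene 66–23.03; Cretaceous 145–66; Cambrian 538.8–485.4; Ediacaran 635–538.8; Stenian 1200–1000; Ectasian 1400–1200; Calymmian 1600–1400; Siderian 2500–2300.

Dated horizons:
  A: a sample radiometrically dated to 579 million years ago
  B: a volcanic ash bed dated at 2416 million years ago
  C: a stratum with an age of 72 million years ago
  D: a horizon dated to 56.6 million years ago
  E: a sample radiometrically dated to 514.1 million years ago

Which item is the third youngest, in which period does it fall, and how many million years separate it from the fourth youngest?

E, in the Cambrian; 64.9 million years to A

Smaller Ma means younger, so youngest first: D 56.6 < C 72 < E 514.1 < A 579 < B 2416.
Counting 3 along gives E (514.1 Ma); the excerpt puts that inside the Cambrian, 538.8–485.4 Ma.
Next in line is A (579 Ma), and 579 − 514.1 = 64.9 Myr.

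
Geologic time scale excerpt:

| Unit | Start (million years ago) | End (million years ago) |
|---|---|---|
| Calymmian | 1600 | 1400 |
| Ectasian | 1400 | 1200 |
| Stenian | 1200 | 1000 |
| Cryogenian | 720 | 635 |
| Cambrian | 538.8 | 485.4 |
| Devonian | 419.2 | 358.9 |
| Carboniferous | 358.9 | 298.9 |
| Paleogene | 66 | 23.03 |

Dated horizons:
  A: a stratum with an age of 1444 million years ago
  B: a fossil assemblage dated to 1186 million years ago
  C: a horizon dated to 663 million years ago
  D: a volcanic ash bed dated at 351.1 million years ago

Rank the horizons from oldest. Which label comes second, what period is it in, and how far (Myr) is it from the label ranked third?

Larger Ma means older, so oldest first: A 1444 > B 1186 > C 663 > D 351.1.
Counting 2 along gives B (1186 Ma); the excerpt puts that inside the Stenian, 1200–1000 Ma.
Next in line is C (663 Ma), and 1186 − 663 = 523 Myr.

B, in the Stenian; 523 million years to C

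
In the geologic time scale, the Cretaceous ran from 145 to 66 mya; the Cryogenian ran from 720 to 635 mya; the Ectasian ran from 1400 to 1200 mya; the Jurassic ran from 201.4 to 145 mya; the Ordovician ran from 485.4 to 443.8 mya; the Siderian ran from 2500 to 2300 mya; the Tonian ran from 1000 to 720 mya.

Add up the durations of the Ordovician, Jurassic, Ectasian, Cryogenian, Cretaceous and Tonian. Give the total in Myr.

Duration is start − end for each: (485.4 − 443.8) + (201.4 − 145) + (1400 − 1200) + (720 − 635) + (145 − 66) + (1000 − 720).
That is 41.6 + 56.4 + 200 + 85 + 79 + 280, which totals 742 million years.

742 million years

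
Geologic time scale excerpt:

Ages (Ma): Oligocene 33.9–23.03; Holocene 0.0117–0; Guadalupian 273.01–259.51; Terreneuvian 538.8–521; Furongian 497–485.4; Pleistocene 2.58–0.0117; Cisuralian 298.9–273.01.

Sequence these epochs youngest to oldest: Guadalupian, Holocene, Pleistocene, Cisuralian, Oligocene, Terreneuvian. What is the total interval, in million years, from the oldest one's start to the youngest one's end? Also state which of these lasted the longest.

Start ages (Ma): Terreneuvian 538.8, Cisuralian 298.9, Guadalupian 273.01, Oligocene 33.9, Pleistocene 2.58, Holocene 0.0117.
Ordered youngest to oldest: Holocene, Pleistocene, Oligocene, Guadalupian, Cisuralian, Terreneuvian.
Span = 538.8 − 0 = 538.8 Myr.
Durations: Terreneuvian 17.8, Cisuralian 25.89, Pleistocene 2.5683, Oligocene 10.87, Guadalupian 13.5, Holocene 0.0117 → longest is Cisuralian (25.89 Myr).

Holocene, Pleistocene, Oligocene, Guadalupian, Cisuralian, Terreneuvian; total span 538.8 Myr; longest is Cisuralian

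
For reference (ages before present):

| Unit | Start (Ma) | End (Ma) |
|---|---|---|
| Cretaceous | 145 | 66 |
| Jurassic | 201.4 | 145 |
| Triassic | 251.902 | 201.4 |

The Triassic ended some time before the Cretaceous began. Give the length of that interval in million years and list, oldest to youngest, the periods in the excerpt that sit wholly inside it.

56.4 million years; Jurassic

The Triassic closes at 201.4 Ma and the Cretaceous opens at 145 Ma, so the interval is 201.4 − 145 = 56.4 Myr.
A period fits inside if it starts at or after 201.4 Ma and ends at or before 145 Ma; oldest first that gives Jurassic.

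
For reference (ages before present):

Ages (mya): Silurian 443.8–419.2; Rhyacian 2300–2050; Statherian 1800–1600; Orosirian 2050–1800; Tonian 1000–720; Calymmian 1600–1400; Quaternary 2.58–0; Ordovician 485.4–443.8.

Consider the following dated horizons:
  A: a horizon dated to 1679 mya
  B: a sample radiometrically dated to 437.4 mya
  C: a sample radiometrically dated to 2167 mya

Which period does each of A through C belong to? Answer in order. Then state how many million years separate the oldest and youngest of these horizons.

A — Statherian; B — Silurian; C — Rhyacian; span 1729.6 million years

Match each age against the start–end ranges in the excerpt: A = 1679 Ma → Statherian (1800–1600); B = 437.4 Ma → Silurian (443.8–419.2); C = 2167 Ma → Rhyacian (2300–2050).
The largest age is 2167 Ma and the smallest is 437.4 Ma; their difference is 1729.6 Myr.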